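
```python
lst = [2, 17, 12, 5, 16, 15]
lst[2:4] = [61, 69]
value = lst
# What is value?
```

lst starts as [2, 17, 12, 5, 16, 15] (length 6). The slice lst[2:4] covers indices [2, 3] with values [12, 5]. Replacing that slice with [61, 69] (same length) produces [2, 17, 61, 69, 16, 15].

[2, 17, 61, 69, 16, 15]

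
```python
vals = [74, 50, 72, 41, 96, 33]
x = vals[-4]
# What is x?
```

vals has length 6. Negative index -4 maps to positive index 6 + (-4) = 2. vals[2] = 72.

72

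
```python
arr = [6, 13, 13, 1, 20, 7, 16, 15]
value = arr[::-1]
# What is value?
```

arr has length 8. The slice arr[::-1] selects indices [7, 6, 5, 4, 3, 2, 1, 0] (7->15, 6->16, 5->7, 4->20, 3->1, 2->13, 1->13, 0->6), giving [15, 16, 7, 20, 1, 13, 13, 6].

[15, 16, 7, 20, 1, 13, 13, 6]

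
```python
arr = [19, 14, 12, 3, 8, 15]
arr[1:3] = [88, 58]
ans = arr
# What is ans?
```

arr starts as [19, 14, 12, 3, 8, 15] (length 6). The slice arr[1:3] covers indices [1, 2] with values [14, 12]. Replacing that slice with [88, 58] (same length) produces [19, 88, 58, 3, 8, 15].

[19, 88, 58, 3, 8, 15]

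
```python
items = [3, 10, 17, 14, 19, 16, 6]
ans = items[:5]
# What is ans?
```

items has length 7. The slice items[:5] selects indices [0, 1, 2, 3, 4] (0->3, 1->10, 2->17, 3->14, 4->19), giving [3, 10, 17, 14, 19].

[3, 10, 17, 14, 19]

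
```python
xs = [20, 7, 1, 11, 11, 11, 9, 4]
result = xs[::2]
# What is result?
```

xs has length 8. The slice xs[::2] selects indices [0, 2, 4, 6] (0->20, 2->1, 4->11, 6->9), giving [20, 1, 11, 9].

[20, 1, 11, 9]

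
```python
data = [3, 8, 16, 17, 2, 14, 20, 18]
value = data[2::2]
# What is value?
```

data has length 8. The slice data[2::2] selects indices [2, 4, 6] (2->16, 4->2, 6->20), giving [16, 2, 20].

[16, 2, 20]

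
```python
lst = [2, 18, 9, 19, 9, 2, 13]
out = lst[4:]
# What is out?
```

lst has length 7. The slice lst[4:] selects indices [4, 5, 6] (4->9, 5->2, 6->13), giving [9, 2, 13].

[9, 2, 13]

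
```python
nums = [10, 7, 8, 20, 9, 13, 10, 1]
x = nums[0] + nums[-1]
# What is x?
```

nums has length 8. nums[0] = 10.
nums has length 8. Negative index -1 maps to positive index 8 + (-1) = 7. nums[7] = 1.
Sum: 10 + 1 = 11.

11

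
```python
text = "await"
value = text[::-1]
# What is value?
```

text has length 5. The slice text[::-1] selects indices [4, 3, 2, 1, 0] (4->'t', 3->'i', 2->'a', 1->'w', 0->'a'), giving 'tiawa'.

'tiawa'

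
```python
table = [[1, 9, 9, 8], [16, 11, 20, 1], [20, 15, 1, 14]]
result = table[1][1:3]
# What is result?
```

table[1] = [16, 11, 20, 1]. table[1] has length 4. The slice table[1][1:3] selects indices [1, 2] (1->11, 2->20), giving [11, 20].

[11, 20]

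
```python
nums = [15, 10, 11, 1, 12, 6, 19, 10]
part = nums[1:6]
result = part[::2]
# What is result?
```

nums has length 8. The slice nums[1:6] selects indices [1, 2, 3, 4, 5] (1->10, 2->11, 3->1, 4->12, 5->6), giving [10, 11, 1, 12, 6]. So part = [10, 11, 1, 12, 6]. part has length 5. The slice part[::2] selects indices [0, 2, 4] (0->10, 2->1, 4->6), giving [10, 1, 6].

[10, 1, 6]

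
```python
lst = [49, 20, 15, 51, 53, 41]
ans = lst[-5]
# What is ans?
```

lst has length 6. Negative index -5 maps to positive index 6 + (-5) = 1. lst[1] = 20.

20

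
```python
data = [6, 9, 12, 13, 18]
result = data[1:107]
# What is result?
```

data has length 5. The slice data[1:107] selects indices [1, 2, 3, 4] (1->9, 2->12, 3->13, 4->18), giving [9, 12, 13, 18].

[9, 12, 13, 18]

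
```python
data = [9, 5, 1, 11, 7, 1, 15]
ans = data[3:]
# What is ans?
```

data has length 7. The slice data[3:] selects indices [3, 4, 5, 6] (3->11, 4->7, 5->1, 6->15), giving [11, 7, 1, 15].

[11, 7, 1, 15]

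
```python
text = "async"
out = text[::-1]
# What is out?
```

text has length 5. The slice text[::-1] selects indices [4, 3, 2, 1, 0] (4->'c', 3->'n', 2->'y', 1->'s', 0->'a'), giving 'cnysa'.

'cnysa'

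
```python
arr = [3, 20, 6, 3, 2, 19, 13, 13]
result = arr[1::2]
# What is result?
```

arr has length 8. The slice arr[1::2] selects indices [1, 3, 5, 7] (1->20, 3->3, 5->19, 7->13), giving [20, 3, 19, 13].

[20, 3, 19, 13]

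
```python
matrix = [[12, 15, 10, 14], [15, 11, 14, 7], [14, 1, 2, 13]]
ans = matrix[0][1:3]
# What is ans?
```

matrix[0] = [12, 15, 10, 14]. matrix[0] has length 4. The slice matrix[0][1:3] selects indices [1, 2] (1->15, 2->10), giving [15, 10].

[15, 10]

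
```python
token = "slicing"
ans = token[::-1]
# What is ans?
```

token has length 7. The slice token[::-1] selects indices [6, 5, 4, 3, 2, 1, 0] (6->'g', 5->'n', 4->'i', 3->'c', 2->'i', 1->'l', 0->'s'), giving 'gnicils'.

'gnicils'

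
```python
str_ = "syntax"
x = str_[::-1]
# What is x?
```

str_ has length 6. The slice str_[::-1] selects indices [5, 4, 3, 2, 1, 0] (5->'x', 4->'a', 3->'t', 2->'n', 1->'y', 0->'s'), giving 'xatnys'.

'xatnys'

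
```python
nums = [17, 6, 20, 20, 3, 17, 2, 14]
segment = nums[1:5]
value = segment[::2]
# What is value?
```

nums has length 8. The slice nums[1:5] selects indices [1, 2, 3, 4] (1->6, 2->20, 3->20, 4->3), giving [6, 20, 20, 3]. So segment = [6, 20, 20, 3]. segment has length 4. The slice segment[::2] selects indices [0, 2] (0->6, 2->20), giving [6, 20].

[6, 20]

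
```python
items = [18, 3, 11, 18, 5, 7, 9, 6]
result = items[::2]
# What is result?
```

items has length 8. The slice items[::2] selects indices [0, 2, 4, 6] (0->18, 2->11, 4->5, 6->9), giving [18, 11, 5, 9].

[18, 11, 5, 9]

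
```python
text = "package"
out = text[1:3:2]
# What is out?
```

text has length 7. The slice text[1:3:2] selects indices [1] (1->'a'), giving 'a'.

'a'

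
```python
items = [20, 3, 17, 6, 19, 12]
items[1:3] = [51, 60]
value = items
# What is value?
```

items starts as [20, 3, 17, 6, 19, 12] (length 6). The slice items[1:3] covers indices [1, 2] with values [3, 17]. Replacing that slice with [51, 60] (same length) produces [20, 51, 60, 6, 19, 12].

[20, 51, 60, 6, 19, 12]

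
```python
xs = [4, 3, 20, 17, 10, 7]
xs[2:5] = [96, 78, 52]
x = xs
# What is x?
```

xs starts as [4, 3, 20, 17, 10, 7] (length 6). The slice xs[2:5] covers indices [2, 3, 4] with values [20, 17, 10]. Replacing that slice with [96, 78, 52] (same length) produces [4, 3, 96, 78, 52, 7].

[4, 3, 96, 78, 52, 7]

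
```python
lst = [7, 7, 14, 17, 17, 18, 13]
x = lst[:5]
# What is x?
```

lst has length 7. The slice lst[:5] selects indices [0, 1, 2, 3, 4] (0->7, 1->7, 2->14, 3->17, 4->17), giving [7, 7, 14, 17, 17].

[7, 7, 14, 17, 17]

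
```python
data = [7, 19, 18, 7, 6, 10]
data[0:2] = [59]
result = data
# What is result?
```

data starts as [7, 19, 18, 7, 6, 10] (length 6). The slice data[0:2] covers indices [0, 1] with values [7, 19]. Replacing that slice with [59] (different length) produces [59, 18, 7, 6, 10].

[59, 18, 7, 6, 10]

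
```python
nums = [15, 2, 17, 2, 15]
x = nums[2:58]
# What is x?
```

nums has length 5. The slice nums[2:58] selects indices [2, 3, 4] (2->17, 3->2, 4->15), giving [17, 2, 15].

[17, 2, 15]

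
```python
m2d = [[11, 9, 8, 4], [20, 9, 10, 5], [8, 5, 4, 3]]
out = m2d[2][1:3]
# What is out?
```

m2d[2] = [8, 5, 4, 3]. m2d[2] has length 4. The slice m2d[2][1:3] selects indices [1, 2] (1->5, 2->4), giving [5, 4].

[5, 4]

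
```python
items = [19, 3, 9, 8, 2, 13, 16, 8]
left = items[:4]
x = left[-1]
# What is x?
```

items has length 8. The slice items[:4] selects indices [0, 1, 2, 3] (0->19, 1->3, 2->9, 3->8), giving [19, 3, 9, 8]. So left = [19, 3, 9, 8]. Then left[-1] = 8.

8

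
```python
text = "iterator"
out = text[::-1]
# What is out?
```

text has length 8. The slice text[::-1] selects indices [7, 6, 5, 4, 3, 2, 1, 0] (7->'r', 6->'o', 5->'t', 4->'a', 3->'r', 2->'e', 1->'t', 0->'i'), giving 'rotareti'.

'rotareti'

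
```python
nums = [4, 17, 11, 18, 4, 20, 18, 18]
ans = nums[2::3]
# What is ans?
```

nums has length 8. The slice nums[2::3] selects indices [2, 5] (2->11, 5->20), giving [11, 20].

[11, 20]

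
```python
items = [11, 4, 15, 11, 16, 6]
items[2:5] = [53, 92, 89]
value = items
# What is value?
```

items starts as [11, 4, 15, 11, 16, 6] (length 6). The slice items[2:5] covers indices [2, 3, 4] with values [15, 11, 16]. Replacing that slice with [53, 92, 89] (same length) produces [11, 4, 53, 92, 89, 6].

[11, 4, 53, 92, 89, 6]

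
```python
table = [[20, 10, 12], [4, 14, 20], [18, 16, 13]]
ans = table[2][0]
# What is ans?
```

table[2] = [18, 16, 13]. Taking column 0 of that row yields 18.

18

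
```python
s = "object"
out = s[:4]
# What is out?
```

s has length 6. The slice s[:4] selects indices [0, 1, 2, 3] (0->'o', 1->'b', 2->'j', 3->'e'), giving 'obje'.

'obje'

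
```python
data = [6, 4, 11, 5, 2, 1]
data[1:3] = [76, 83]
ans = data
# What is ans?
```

data starts as [6, 4, 11, 5, 2, 1] (length 6). The slice data[1:3] covers indices [1, 2] with values [4, 11]. Replacing that slice with [76, 83] (same length) produces [6, 76, 83, 5, 2, 1].

[6, 76, 83, 5, 2, 1]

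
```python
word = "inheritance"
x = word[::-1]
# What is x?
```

word has length 11. The slice word[::-1] selects indices [10, 9, 8, 7, 6, 5, 4, 3, 2, 1, 0] (10->'e', 9->'c', 8->'n', 7->'a', 6->'t', 5->'i', 4->'r', 3->'e', 2->'h', 1->'n', 0->'i'), giving 'ecnatirehni'.

'ecnatirehni'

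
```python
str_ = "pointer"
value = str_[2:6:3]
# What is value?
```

str_ has length 7. The slice str_[2:6:3] selects indices [2, 5] (2->'i', 5->'e'), giving 'ie'.

'ie'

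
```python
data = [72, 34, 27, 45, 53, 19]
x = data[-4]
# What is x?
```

data has length 6. Negative index -4 maps to positive index 6 + (-4) = 2. data[2] = 27.

27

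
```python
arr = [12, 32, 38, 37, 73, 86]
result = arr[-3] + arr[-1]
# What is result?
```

arr has length 6. Negative index -3 maps to positive index 6 + (-3) = 3. arr[3] = 37.
arr has length 6. Negative index -1 maps to positive index 6 + (-1) = 5. arr[5] = 86.
Sum: 37 + 86 = 123.

123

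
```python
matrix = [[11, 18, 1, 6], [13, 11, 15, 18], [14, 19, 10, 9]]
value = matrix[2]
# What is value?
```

matrix has 3 rows. Row 2 is [14, 19, 10, 9].

[14, 19, 10, 9]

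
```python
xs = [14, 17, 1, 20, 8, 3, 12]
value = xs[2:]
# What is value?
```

xs has length 7. The slice xs[2:] selects indices [2, 3, 4, 5, 6] (2->1, 3->20, 4->8, 5->3, 6->12), giving [1, 20, 8, 3, 12].

[1, 20, 8, 3, 12]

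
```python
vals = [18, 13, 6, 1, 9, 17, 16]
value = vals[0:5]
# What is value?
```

vals has length 7. The slice vals[0:5] selects indices [0, 1, 2, 3, 4] (0->18, 1->13, 2->6, 3->1, 4->9), giving [18, 13, 6, 1, 9].

[18, 13, 6, 1, 9]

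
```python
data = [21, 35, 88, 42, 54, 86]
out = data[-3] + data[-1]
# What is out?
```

data has length 6. Negative index -3 maps to positive index 6 + (-3) = 3. data[3] = 42.
data has length 6. Negative index -1 maps to positive index 6 + (-1) = 5. data[5] = 86.
Sum: 42 + 86 = 128.

128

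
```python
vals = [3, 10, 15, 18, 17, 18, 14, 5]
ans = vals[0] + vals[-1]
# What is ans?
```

vals has length 8. vals[0] = 3.
vals has length 8. Negative index -1 maps to positive index 8 + (-1) = 7. vals[7] = 5.
Sum: 3 + 5 = 8.

8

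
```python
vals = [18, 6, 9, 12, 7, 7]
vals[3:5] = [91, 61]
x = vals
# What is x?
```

vals starts as [18, 6, 9, 12, 7, 7] (length 6). The slice vals[3:5] covers indices [3, 4] with values [12, 7]. Replacing that slice with [91, 61] (same length) produces [18, 6, 9, 91, 61, 7].

[18, 6, 9, 91, 61, 7]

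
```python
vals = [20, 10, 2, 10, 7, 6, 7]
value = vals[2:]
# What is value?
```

vals has length 7. The slice vals[2:] selects indices [2, 3, 4, 5, 6] (2->2, 3->10, 4->7, 5->6, 6->7), giving [2, 10, 7, 6, 7].

[2, 10, 7, 6, 7]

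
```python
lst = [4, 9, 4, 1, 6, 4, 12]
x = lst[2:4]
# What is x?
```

lst has length 7. The slice lst[2:4] selects indices [2, 3] (2->4, 3->1), giving [4, 1].

[4, 1]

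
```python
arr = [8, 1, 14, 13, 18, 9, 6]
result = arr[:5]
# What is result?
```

arr has length 7. The slice arr[:5] selects indices [0, 1, 2, 3, 4] (0->8, 1->1, 2->14, 3->13, 4->18), giving [8, 1, 14, 13, 18].

[8, 1, 14, 13, 18]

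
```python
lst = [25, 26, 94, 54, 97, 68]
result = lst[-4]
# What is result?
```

lst has length 6. Negative index -4 maps to positive index 6 + (-4) = 2. lst[2] = 94.

94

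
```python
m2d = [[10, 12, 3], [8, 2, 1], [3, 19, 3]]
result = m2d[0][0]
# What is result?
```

m2d[0] = [10, 12, 3]. Taking column 0 of that row yields 10.

10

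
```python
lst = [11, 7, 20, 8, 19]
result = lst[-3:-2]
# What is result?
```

lst has length 5. The slice lst[-3:-2] selects indices [2] (2->20), giving [20].

[20]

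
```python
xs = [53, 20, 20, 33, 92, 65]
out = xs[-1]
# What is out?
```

xs has length 6. Negative index -1 maps to positive index 6 + (-1) = 5. xs[5] = 65.

65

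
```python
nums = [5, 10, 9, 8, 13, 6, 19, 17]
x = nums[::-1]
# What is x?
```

nums has length 8. The slice nums[::-1] selects indices [7, 6, 5, 4, 3, 2, 1, 0] (7->17, 6->19, 5->6, 4->13, 3->8, 2->9, 1->10, 0->5), giving [17, 19, 6, 13, 8, 9, 10, 5].

[17, 19, 6, 13, 8, 9, 10, 5]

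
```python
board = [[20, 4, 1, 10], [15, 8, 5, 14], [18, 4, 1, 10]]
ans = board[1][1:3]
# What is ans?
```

board[1] = [15, 8, 5, 14]. board[1] has length 4. The slice board[1][1:3] selects indices [1, 2] (1->8, 2->5), giving [8, 5].

[8, 5]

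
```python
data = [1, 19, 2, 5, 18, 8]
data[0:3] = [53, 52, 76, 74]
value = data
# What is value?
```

data starts as [1, 19, 2, 5, 18, 8] (length 6). The slice data[0:3] covers indices [0, 1, 2] with values [1, 19, 2]. Replacing that slice with [53, 52, 76, 74] (different length) produces [53, 52, 76, 74, 5, 18, 8].

[53, 52, 76, 74, 5, 18, 8]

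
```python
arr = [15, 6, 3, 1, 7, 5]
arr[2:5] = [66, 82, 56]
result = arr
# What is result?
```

arr starts as [15, 6, 3, 1, 7, 5] (length 6). The slice arr[2:5] covers indices [2, 3, 4] with values [3, 1, 7]. Replacing that slice with [66, 82, 56] (same length) produces [15, 6, 66, 82, 56, 5].

[15, 6, 66, 82, 56, 5]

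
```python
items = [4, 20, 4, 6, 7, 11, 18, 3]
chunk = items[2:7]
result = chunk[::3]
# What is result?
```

items has length 8. The slice items[2:7] selects indices [2, 3, 4, 5, 6] (2->4, 3->6, 4->7, 5->11, 6->18), giving [4, 6, 7, 11, 18]. So chunk = [4, 6, 7, 11, 18]. chunk has length 5. The slice chunk[::3] selects indices [0, 3] (0->4, 3->11), giving [4, 11].

[4, 11]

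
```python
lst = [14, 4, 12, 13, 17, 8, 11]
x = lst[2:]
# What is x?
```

lst has length 7. The slice lst[2:] selects indices [2, 3, 4, 5, 6] (2->12, 3->13, 4->17, 5->8, 6->11), giving [12, 13, 17, 8, 11].

[12, 13, 17, 8, 11]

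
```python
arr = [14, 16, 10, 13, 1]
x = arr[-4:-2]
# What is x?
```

arr has length 5. The slice arr[-4:-2] selects indices [1, 2] (1->16, 2->10), giving [16, 10].

[16, 10]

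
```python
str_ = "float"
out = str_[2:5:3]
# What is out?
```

str_ has length 5. The slice str_[2:5:3] selects indices [2] (2->'o'), giving 'o'.

'o'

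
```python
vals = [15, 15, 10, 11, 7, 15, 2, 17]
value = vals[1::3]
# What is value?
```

vals has length 8. The slice vals[1::3] selects indices [1, 4, 7] (1->15, 4->7, 7->17), giving [15, 7, 17].

[15, 7, 17]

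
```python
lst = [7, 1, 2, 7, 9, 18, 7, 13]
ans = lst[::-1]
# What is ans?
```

lst has length 8. The slice lst[::-1] selects indices [7, 6, 5, 4, 3, 2, 1, 0] (7->13, 6->7, 5->18, 4->9, 3->7, 2->2, 1->1, 0->7), giving [13, 7, 18, 9, 7, 2, 1, 7].

[13, 7, 18, 9, 7, 2, 1, 7]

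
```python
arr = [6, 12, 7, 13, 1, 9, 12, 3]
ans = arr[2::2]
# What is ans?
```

arr has length 8. The slice arr[2::2] selects indices [2, 4, 6] (2->7, 4->1, 6->12), giving [7, 1, 12].

[7, 1, 12]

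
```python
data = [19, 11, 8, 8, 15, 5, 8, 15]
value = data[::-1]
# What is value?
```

data has length 8. The slice data[::-1] selects indices [7, 6, 5, 4, 3, 2, 1, 0] (7->15, 6->8, 5->5, 4->15, 3->8, 2->8, 1->11, 0->19), giving [15, 8, 5, 15, 8, 8, 11, 19].

[15, 8, 5, 15, 8, 8, 11, 19]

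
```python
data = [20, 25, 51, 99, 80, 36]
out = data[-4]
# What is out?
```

data has length 6. Negative index -4 maps to positive index 6 + (-4) = 2. data[2] = 51.

51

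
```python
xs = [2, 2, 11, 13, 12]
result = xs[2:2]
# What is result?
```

xs has length 5. The slice xs[2:2] resolves to an empty index range, so the result is [].

[]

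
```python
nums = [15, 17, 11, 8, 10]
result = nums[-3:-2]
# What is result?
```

nums has length 5. The slice nums[-3:-2] selects indices [2] (2->11), giving [11].

[11]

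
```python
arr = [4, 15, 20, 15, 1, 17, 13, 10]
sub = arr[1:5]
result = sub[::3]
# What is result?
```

arr has length 8. The slice arr[1:5] selects indices [1, 2, 3, 4] (1->15, 2->20, 3->15, 4->1), giving [15, 20, 15, 1]. So sub = [15, 20, 15, 1]. sub has length 4. The slice sub[::3] selects indices [0, 3] (0->15, 3->1), giving [15, 1].

[15, 1]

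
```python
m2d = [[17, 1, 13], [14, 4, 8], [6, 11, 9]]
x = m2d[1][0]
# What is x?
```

m2d[1] = [14, 4, 8]. Taking column 0 of that row yields 14.

14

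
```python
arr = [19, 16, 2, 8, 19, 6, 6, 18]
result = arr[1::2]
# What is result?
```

arr has length 8. The slice arr[1::2] selects indices [1, 3, 5, 7] (1->16, 3->8, 5->6, 7->18), giving [16, 8, 6, 18].

[16, 8, 6, 18]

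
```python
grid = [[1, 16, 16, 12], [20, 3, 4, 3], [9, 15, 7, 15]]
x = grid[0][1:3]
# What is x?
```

grid[0] = [1, 16, 16, 12]. grid[0] has length 4. The slice grid[0][1:3] selects indices [1, 2] (1->16, 2->16), giving [16, 16].

[16, 16]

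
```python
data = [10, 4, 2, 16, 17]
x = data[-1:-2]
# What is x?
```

data has length 5. The slice data[-1:-2] resolves to an empty index range, so the result is [].

[]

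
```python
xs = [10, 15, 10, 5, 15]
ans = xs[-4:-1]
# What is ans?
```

xs has length 5. The slice xs[-4:-1] selects indices [1, 2, 3] (1->15, 2->10, 3->5), giving [15, 10, 5].

[15, 10, 5]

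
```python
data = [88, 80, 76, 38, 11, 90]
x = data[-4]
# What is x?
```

data has length 6. Negative index -4 maps to positive index 6 + (-4) = 2. data[2] = 76.

76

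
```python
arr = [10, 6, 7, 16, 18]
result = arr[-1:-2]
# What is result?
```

arr has length 5. The slice arr[-1:-2] resolves to an empty index range, so the result is [].

[]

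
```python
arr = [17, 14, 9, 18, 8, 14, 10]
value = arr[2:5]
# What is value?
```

arr has length 7. The slice arr[2:5] selects indices [2, 3, 4] (2->9, 3->18, 4->8), giving [9, 18, 8].

[9, 18, 8]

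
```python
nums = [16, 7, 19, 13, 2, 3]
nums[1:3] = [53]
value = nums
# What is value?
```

nums starts as [16, 7, 19, 13, 2, 3] (length 6). The slice nums[1:3] covers indices [1, 2] with values [7, 19]. Replacing that slice with [53] (different length) produces [16, 53, 13, 2, 3].

[16, 53, 13, 2, 3]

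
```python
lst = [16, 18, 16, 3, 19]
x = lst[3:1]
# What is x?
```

lst has length 5. The slice lst[3:1] resolves to an empty index range, so the result is [].

[]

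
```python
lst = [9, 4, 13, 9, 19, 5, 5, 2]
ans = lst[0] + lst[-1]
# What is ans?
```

lst has length 8. lst[0] = 9.
lst has length 8. Negative index -1 maps to positive index 8 + (-1) = 7. lst[7] = 2.
Sum: 9 + 2 = 11.

11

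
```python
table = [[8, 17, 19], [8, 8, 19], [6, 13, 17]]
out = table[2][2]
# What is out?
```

table[2] = [6, 13, 17]. Taking column 2 of that row yields 17.

17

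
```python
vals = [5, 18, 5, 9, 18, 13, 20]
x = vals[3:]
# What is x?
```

vals has length 7. The slice vals[3:] selects indices [3, 4, 5, 6] (3->9, 4->18, 5->13, 6->20), giving [9, 18, 13, 20].

[9, 18, 13, 20]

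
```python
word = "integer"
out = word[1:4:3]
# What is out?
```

word has length 7. The slice word[1:4:3] selects indices [1] (1->'n'), giving 'n'.

'n'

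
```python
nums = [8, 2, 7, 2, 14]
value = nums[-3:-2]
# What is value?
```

nums has length 5. The slice nums[-3:-2] selects indices [2] (2->7), giving [7].

[7]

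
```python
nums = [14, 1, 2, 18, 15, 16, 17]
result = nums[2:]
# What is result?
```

nums has length 7. The slice nums[2:] selects indices [2, 3, 4, 5, 6] (2->2, 3->18, 4->15, 5->16, 6->17), giving [2, 18, 15, 16, 17].

[2, 18, 15, 16, 17]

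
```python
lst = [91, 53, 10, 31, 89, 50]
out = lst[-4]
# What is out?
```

lst has length 6. Negative index -4 maps to positive index 6 + (-4) = 2. lst[2] = 10.

10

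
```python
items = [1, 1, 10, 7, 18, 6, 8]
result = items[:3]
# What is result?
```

items has length 7. The slice items[:3] selects indices [0, 1, 2] (0->1, 1->1, 2->10), giving [1, 1, 10].

[1, 1, 10]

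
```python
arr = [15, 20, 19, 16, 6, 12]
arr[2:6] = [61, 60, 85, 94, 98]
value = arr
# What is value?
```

arr starts as [15, 20, 19, 16, 6, 12] (length 6). The slice arr[2:6] covers indices [2, 3, 4, 5] with values [19, 16, 6, 12]. Replacing that slice with [61, 60, 85, 94, 98] (different length) produces [15, 20, 61, 60, 85, 94, 98].

[15, 20, 61, 60, 85, 94, 98]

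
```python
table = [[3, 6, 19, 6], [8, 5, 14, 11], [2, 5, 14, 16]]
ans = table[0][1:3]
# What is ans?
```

table[0] = [3, 6, 19, 6]. table[0] has length 4. The slice table[0][1:3] selects indices [1, 2] (1->6, 2->19), giving [6, 19].

[6, 19]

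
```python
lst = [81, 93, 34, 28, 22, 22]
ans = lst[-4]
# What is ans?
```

lst has length 6. Negative index -4 maps to positive index 6 + (-4) = 2. lst[2] = 34.

34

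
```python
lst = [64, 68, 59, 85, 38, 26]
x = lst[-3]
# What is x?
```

lst has length 6. Negative index -3 maps to positive index 6 + (-3) = 3. lst[3] = 85.

85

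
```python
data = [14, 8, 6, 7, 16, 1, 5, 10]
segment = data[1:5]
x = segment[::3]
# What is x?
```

data has length 8. The slice data[1:5] selects indices [1, 2, 3, 4] (1->8, 2->6, 3->7, 4->16), giving [8, 6, 7, 16]. So segment = [8, 6, 7, 16]. segment has length 4. The slice segment[::3] selects indices [0, 3] (0->8, 3->16), giving [8, 16].

[8, 16]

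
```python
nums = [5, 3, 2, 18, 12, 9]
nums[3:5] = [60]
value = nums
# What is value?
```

nums starts as [5, 3, 2, 18, 12, 9] (length 6). The slice nums[3:5] covers indices [3, 4] with values [18, 12]. Replacing that slice with [60] (different length) produces [5, 3, 2, 60, 9].

[5, 3, 2, 60, 9]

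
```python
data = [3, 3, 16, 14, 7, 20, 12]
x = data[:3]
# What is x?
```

data has length 7. The slice data[:3] selects indices [0, 1, 2] (0->3, 1->3, 2->16), giving [3, 3, 16].

[3, 3, 16]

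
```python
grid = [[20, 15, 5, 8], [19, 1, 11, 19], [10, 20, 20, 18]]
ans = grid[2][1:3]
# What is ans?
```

grid[2] = [10, 20, 20, 18]. grid[2] has length 4. The slice grid[2][1:3] selects indices [1, 2] (1->20, 2->20), giving [20, 20].

[20, 20]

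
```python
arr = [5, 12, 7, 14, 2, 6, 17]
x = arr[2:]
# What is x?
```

arr has length 7. The slice arr[2:] selects indices [2, 3, 4, 5, 6] (2->7, 3->14, 4->2, 5->6, 6->17), giving [7, 14, 2, 6, 17].

[7, 14, 2, 6, 17]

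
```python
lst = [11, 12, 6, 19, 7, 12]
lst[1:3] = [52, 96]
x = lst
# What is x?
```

lst starts as [11, 12, 6, 19, 7, 12] (length 6). The slice lst[1:3] covers indices [1, 2] with values [12, 6]. Replacing that slice with [52, 96] (same length) produces [11, 52, 96, 19, 7, 12].

[11, 52, 96, 19, 7, 12]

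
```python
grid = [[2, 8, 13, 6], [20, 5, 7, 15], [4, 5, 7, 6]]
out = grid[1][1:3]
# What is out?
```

grid[1] = [20, 5, 7, 15]. grid[1] has length 4. The slice grid[1][1:3] selects indices [1, 2] (1->5, 2->7), giving [5, 7].

[5, 7]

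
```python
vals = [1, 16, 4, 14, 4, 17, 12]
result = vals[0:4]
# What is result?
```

vals has length 7. The slice vals[0:4] selects indices [0, 1, 2, 3] (0->1, 1->16, 2->4, 3->14), giving [1, 16, 4, 14].

[1, 16, 4, 14]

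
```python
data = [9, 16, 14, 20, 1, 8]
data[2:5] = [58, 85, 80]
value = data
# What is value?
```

data starts as [9, 16, 14, 20, 1, 8] (length 6). The slice data[2:5] covers indices [2, 3, 4] with values [14, 20, 1]. Replacing that slice with [58, 85, 80] (same length) produces [9, 16, 58, 85, 80, 8].

[9, 16, 58, 85, 80, 8]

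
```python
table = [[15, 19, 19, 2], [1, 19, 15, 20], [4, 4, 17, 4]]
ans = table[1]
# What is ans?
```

table has 3 rows. Row 1 is [1, 19, 15, 20].

[1, 19, 15, 20]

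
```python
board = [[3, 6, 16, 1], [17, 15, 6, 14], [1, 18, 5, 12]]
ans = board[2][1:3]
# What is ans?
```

board[2] = [1, 18, 5, 12]. board[2] has length 4. The slice board[2][1:3] selects indices [1, 2] (1->18, 2->5), giving [18, 5].

[18, 5]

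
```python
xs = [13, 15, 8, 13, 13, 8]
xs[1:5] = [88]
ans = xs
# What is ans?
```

xs starts as [13, 15, 8, 13, 13, 8] (length 6). The slice xs[1:5] covers indices [1, 2, 3, 4] with values [15, 8, 13, 13]. Replacing that slice with [88] (different length) produces [13, 88, 8].

[13, 88, 8]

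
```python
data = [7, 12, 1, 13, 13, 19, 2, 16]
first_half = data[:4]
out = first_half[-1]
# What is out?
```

data has length 8. The slice data[:4] selects indices [0, 1, 2, 3] (0->7, 1->12, 2->1, 3->13), giving [7, 12, 1, 13]. So first_half = [7, 12, 1, 13]. Then first_half[-1] = 13.

13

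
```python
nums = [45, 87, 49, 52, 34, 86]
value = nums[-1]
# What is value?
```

nums has length 6. Negative index -1 maps to positive index 6 + (-1) = 5. nums[5] = 86.

86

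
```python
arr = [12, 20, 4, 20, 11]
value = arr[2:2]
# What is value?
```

arr has length 5. The slice arr[2:2] resolves to an empty index range, so the result is [].

[]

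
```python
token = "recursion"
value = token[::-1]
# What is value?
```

token has length 9. The slice token[::-1] selects indices [8, 7, 6, 5, 4, 3, 2, 1, 0] (8->'n', 7->'o', 6->'i', 5->'s', 4->'r', 3->'u', 2->'c', 1->'e', 0->'r'), giving 'noisrucer'.

'noisrucer'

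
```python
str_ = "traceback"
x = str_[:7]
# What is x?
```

str_ has length 9. The slice str_[:7] selects indices [0, 1, 2, 3, 4, 5, 6] (0->'t', 1->'r', 2->'a', 3->'c', 4->'e', 5->'b', 6->'a'), giving 'traceba'.

'traceba'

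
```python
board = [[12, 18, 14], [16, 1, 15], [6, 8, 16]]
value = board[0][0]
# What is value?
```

board[0] = [12, 18, 14]. Taking column 0 of that row yields 12.

12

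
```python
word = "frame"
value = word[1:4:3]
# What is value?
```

word has length 5. The slice word[1:4:3] selects indices [1] (1->'r'), giving 'r'.

'r'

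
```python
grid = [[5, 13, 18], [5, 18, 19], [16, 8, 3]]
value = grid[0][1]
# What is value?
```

grid[0] = [5, 13, 18]. Taking column 1 of that row yields 13.

13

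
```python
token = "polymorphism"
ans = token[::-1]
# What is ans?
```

token has length 12. The slice token[::-1] selects indices [11, 10, 9, 8, 7, 6, 5, 4, 3, 2, 1, 0] (11->'m', 10->'s', 9->'i', 8->'h', 7->'p', 6->'r', 5->'o', 4->'m', 3->'y', 2->'l', 1->'o', 0->'p'), giving 'msihpromylop'.

'msihpromylop'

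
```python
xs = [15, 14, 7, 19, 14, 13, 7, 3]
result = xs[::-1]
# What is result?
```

xs has length 8. The slice xs[::-1] selects indices [7, 6, 5, 4, 3, 2, 1, 0] (7->3, 6->7, 5->13, 4->14, 3->19, 2->7, 1->14, 0->15), giving [3, 7, 13, 14, 19, 7, 14, 15].

[3, 7, 13, 14, 19, 7, 14, 15]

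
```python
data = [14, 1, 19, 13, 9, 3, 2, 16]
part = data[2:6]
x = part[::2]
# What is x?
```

data has length 8. The slice data[2:6] selects indices [2, 3, 4, 5] (2->19, 3->13, 4->9, 5->3), giving [19, 13, 9, 3]. So part = [19, 13, 9, 3]. part has length 4. The slice part[::2] selects indices [0, 2] (0->19, 2->9), giving [19, 9].

[19, 9]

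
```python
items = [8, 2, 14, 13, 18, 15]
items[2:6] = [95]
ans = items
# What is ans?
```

items starts as [8, 2, 14, 13, 18, 15] (length 6). The slice items[2:6] covers indices [2, 3, 4, 5] with values [14, 13, 18, 15]. Replacing that slice with [95] (different length) produces [8, 2, 95].

[8, 2, 95]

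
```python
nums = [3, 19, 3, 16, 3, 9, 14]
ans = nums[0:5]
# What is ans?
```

nums has length 7. The slice nums[0:5] selects indices [0, 1, 2, 3, 4] (0->3, 1->19, 2->3, 3->16, 4->3), giving [3, 19, 3, 16, 3].

[3, 19, 3, 16, 3]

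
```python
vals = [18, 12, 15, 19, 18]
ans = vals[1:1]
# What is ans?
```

vals has length 5. The slice vals[1:1] resolves to an empty index range, so the result is [].

[]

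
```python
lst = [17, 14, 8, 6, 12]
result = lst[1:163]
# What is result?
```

lst has length 5. The slice lst[1:163] selects indices [1, 2, 3, 4] (1->14, 2->8, 3->6, 4->12), giving [14, 8, 6, 12].

[14, 8, 6, 12]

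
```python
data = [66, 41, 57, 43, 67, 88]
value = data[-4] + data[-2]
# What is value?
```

data has length 6. Negative index -4 maps to positive index 6 + (-4) = 2. data[2] = 57.
data has length 6. Negative index -2 maps to positive index 6 + (-2) = 4. data[4] = 67.
Sum: 57 + 67 = 124.

124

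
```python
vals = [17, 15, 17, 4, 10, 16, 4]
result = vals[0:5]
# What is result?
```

vals has length 7. The slice vals[0:5] selects indices [0, 1, 2, 3, 4] (0->17, 1->15, 2->17, 3->4, 4->10), giving [17, 15, 17, 4, 10].

[17, 15, 17, 4, 10]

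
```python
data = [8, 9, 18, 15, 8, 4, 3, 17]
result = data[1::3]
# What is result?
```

data has length 8. The slice data[1::3] selects indices [1, 4, 7] (1->9, 4->8, 7->17), giving [9, 8, 17].

[9, 8, 17]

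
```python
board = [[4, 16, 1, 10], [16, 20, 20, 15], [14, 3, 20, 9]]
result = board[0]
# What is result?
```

board has 3 rows. Row 0 is [4, 16, 1, 10].

[4, 16, 1, 10]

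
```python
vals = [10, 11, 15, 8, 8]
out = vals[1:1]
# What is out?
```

vals has length 5. The slice vals[1:1] resolves to an empty index range, so the result is [].

[]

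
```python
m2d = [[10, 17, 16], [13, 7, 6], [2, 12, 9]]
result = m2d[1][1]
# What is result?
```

m2d[1] = [13, 7, 6]. Taking column 1 of that row yields 7.

7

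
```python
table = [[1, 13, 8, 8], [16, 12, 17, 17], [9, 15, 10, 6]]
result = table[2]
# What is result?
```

table has 3 rows. Row 2 is [9, 15, 10, 6].

[9, 15, 10, 6]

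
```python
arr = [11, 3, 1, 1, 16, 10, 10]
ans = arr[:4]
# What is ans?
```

arr has length 7. The slice arr[:4] selects indices [0, 1, 2, 3] (0->11, 1->3, 2->1, 3->1), giving [11, 3, 1, 1].

[11, 3, 1, 1]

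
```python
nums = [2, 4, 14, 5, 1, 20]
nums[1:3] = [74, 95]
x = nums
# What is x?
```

nums starts as [2, 4, 14, 5, 1, 20] (length 6). The slice nums[1:3] covers indices [1, 2] with values [4, 14]. Replacing that slice with [74, 95] (same length) produces [2, 74, 95, 5, 1, 20].

[2, 74, 95, 5, 1, 20]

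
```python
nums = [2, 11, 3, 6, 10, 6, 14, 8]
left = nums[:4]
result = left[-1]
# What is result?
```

nums has length 8. The slice nums[:4] selects indices [0, 1, 2, 3] (0->2, 1->11, 2->3, 3->6), giving [2, 11, 3, 6]. So left = [2, 11, 3, 6]. Then left[-1] = 6.

6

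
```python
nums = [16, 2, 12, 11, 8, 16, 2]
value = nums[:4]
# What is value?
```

nums has length 7. The slice nums[:4] selects indices [0, 1, 2, 3] (0->16, 1->2, 2->12, 3->11), giving [16, 2, 12, 11].

[16, 2, 12, 11]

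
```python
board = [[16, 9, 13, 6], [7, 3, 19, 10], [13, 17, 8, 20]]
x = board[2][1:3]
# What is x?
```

board[2] = [13, 17, 8, 20]. board[2] has length 4. The slice board[2][1:3] selects indices [1, 2] (1->17, 2->8), giving [17, 8].

[17, 8]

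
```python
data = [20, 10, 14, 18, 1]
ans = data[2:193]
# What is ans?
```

data has length 5. The slice data[2:193] selects indices [2, 3, 4] (2->14, 3->18, 4->1), giving [14, 18, 1].

[14, 18, 1]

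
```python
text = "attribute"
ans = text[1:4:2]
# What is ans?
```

text has length 9. The slice text[1:4:2] selects indices [1, 3] (1->'t', 3->'r'), giving 'tr'.

'tr'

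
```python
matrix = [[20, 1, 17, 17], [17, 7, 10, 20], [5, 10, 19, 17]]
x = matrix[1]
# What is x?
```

matrix has 3 rows. Row 1 is [17, 7, 10, 20].

[17, 7, 10, 20]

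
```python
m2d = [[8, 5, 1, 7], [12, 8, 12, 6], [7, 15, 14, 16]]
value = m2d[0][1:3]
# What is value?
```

m2d[0] = [8, 5, 1, 7]. m2d[0] has length 4. The slice m2d[0][1:3] selects indices [1, 2] (1->5, 2->1), giving [5, 1].

[5, 1]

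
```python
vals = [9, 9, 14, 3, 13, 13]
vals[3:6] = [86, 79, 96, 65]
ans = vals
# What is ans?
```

vals starts as [9, 9, 14, 3, 13, 13] (length 6). The slice vals[3:6] covers indices [3, 4, 5] with values [3, 13, 13]. Replacing that slice with [86, 79, 96, 65] (different length) produces [9, 9, 14, 86, 79, 96, 65].

[9, 9, 14, 86, 79, 96, 65]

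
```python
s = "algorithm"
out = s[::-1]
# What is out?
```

s has length 9. The slice s[::-1] selects indices [8, 7, 6, 5, 4, 3, 2, 1, 0] (8->'m', 7->'h', 6->'t', 5->'i', 4->'r', 3->'o', 2->'g', 1->'l', 0->'a'), giving 'mhtirogla'.

'mhtirogla'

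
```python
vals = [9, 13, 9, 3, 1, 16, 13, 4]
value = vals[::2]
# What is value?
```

vals has length 8. The slice vals[::2] selects indices [0, 2, 4, 6] (0->9, 2->9, 4->1, 6->13), giving [9, 9, 1, 13].

[9, 9, 1, 13]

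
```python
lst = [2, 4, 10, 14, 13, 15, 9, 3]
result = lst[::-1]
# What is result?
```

lst has length 8. The slice lst[::-1] selects indices [7, 6, 5, 4, 3, 2, 1, 0] (7->3, 6->9, 5->15, 4->13, 3->14, 2->10, 1->4, 0->2), giving [3, 9, 15, 13, 14, 10, 4, 2].

[3, 9, 15, 13, 14, 10, 4, 2]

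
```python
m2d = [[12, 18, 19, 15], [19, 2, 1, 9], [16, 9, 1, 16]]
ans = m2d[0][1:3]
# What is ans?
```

m2d[0] = [12, 18, 19, 15]. m2d[0] has length 4. The slice m2d[0][1:3] selects indices [1, 2] (1->18, 2->19), giving [18, 19].

[18, 19]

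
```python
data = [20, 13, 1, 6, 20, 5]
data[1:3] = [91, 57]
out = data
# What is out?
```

data starts as [20, 13, 1, 6, 20, 5] (length 6). The slice data[1:3] covers indices [1, 2] with values [13, 1]. Replacing that slice with [91, 57] (same length) produces [20, 91, 57, 6, 20, 5].

[20, 91, 57, 6, 20, 5]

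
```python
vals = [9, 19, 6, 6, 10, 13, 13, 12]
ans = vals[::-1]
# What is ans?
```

vals has length 8. The slice vals[::-1] selects indices [7, 6, 5, 4, 3, 2, 1, 0] (7->12, 6->13, 5->13, 4->10, 3->6, 2->6, 1->19, 0->9), giving [12, 13, 13, 10, 6, 6, 19, 9].

[12, 13, 13, 10, 6, 6, 19, 9]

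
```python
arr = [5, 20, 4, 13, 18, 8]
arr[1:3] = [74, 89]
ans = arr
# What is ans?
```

arr starts as [5, 20, 4, 13, 18, 8] (length 6). The slice arr[1:3] covers indices [1, 2] with values [20, 4]. Replacing that slice with [74, 89] (same length) produces [5, 74, 89, 13, 18, 8].

[5, 74, 89, 13, 18, 8]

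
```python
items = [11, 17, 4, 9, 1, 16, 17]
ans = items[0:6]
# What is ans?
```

items has length 7. The slice items[0:6] selects indices [0, 1, 2, 3, 4, 5] (0->11, 1->17, 2->4, 3->9, 4->1, 5->16), giving [11, 17, 4, 9, 1, 16].

[11, 17, 4, 9, 1, 16]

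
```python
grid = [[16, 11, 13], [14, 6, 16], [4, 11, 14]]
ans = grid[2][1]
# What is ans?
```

grid[2] = [4, 11, 14]. Taking column 1 of that row yields 11.

11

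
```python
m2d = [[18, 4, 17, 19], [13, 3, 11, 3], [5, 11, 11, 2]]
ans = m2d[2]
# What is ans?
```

m2d has 3 rows. Row 2 is [5, 11, 11, 2].

[5, 11, 11, 2]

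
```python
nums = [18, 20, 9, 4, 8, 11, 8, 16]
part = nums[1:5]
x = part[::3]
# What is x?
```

nums has length 8. The slice nums[1:5] selects indices [1, 2, 3, 4] (1->20, 2->9, 3->4, 4->8), giving [20, 9, 4, 8]. So part = [20, 9, 4, 8]. part has length 4. The slice part[::3] selects indices [0, 3] (0->20, 3->8), giving [20, 8].

[20, 8]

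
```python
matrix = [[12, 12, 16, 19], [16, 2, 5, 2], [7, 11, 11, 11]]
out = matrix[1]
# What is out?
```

matrix has 3 rows. Row 1 is [16, 2, 5, 2].

[16, 2, 5, 2]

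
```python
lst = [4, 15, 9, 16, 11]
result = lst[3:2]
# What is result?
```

lst has length 5. The slice lst[3:2] resolves to an empty index range, so the result is [].

[]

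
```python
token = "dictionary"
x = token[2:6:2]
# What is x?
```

token has length 10. The slice token[2:6:2] selects indices [2, 4] (2->'c', 4->'i'), giving 'ci'.

'ci'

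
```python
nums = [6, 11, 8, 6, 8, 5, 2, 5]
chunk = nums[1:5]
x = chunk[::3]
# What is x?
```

nums has length 8. The slice nums[1:5] selects indices [1, 2, 3, 4] (1->11, 2->8, 3->6, 4->8), giving [11, 8, 6, 8]. So chunk = [11, 8, 6, 8]. chunk has length 4. The slice chunk[::3] selects indices [0, 3] (0->11, 3->8), giving [11, 8].

[11, 8]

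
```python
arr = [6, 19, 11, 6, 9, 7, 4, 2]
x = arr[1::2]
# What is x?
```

arr has length 8. The slice arr[1::2] selects indices [1, 3, 5, 7] (1->19, 3->6, 5->7, 7->2), giving [19, 6, 7, 2].

[19, 6, 7, 2]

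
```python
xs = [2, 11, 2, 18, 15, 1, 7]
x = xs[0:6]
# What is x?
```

xs has length 7. The slice xs[0:6] selects indices [0, 1, 2, 3, 4, 5] (0->2, 1->11, 2->2, 3->18, 4->15, 5->1), giving [2, 11, 2, 18, 15, 1].

[2, 11, 2, 18, 15, 1]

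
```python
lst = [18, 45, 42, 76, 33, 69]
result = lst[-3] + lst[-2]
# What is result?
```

lst has length 6. Negative index -3 maps to positive index 6 + (-3) = 3. lst[3] = 76.
lst has length 6. Negative index -2 maps to positive index 6 + (-2) = 4. lst[4] = 33.
Sum: 76 + 33 = 109.

109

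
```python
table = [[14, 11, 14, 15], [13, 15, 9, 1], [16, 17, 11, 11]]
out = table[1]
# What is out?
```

table has 3 rows. Row 1 is [13, 15, 9, 1].

[13, 15, 9, 1]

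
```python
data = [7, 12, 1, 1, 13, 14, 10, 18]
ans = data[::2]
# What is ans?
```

data has length 8. The slice data[::2] selects indices [0, 2, 4, 6] (0->7, 2->1, 4->13, 6->10), giving [7, 1, 13, 10].

[7, 1, 13, 10]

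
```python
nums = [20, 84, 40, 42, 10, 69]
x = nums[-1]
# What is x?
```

nums has length 6. Negative index -1 maps to positive index 6 + (-1) = 5. nums[5] = 69.

69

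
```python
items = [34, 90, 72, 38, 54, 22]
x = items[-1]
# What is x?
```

items has length 6. Negative index -1 maps to positive index 6 + (-1) = 5. items[5] = 22.

22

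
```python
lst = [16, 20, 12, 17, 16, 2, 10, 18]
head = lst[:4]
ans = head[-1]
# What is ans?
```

lst has length 8. The slice lst[:4] selects indices [0, 1, 2, 3] (0->16, 1->20, 2->12, 3->17), giving [16, 20, 12, 17]. So head = [16, 20, 12, 17]. Then head[-1] = 17.

17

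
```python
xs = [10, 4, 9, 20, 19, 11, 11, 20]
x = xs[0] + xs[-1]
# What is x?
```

xs has length 8. xs[0] = 10.
xs has length 8. Negative index -1 maps to positive index 8 + (-1) = 7. xs[7] = 20.
Sum: 10 + 20 = 30.

30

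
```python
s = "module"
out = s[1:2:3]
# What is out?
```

s has length 6. The slice s[1:2:3] selects indices [1] (1->'o'), giving 'o'.

'o'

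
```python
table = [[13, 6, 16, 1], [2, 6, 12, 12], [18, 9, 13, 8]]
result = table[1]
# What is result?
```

table has 3 rows. Row 1 is [2, 6, 12, 12].

[2, 6, 12, 12]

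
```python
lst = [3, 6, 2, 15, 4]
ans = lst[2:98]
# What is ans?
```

lst has length 5. The slice lst[2:98] selects indices [2, 3, 4] (2->2, 3->15, 4->4), giving [2, 15, 4].

[2, 15, 4]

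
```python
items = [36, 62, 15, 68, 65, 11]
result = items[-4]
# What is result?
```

items has length 6. Negative index -4 maps to positive index 6 + (-4) = 2. items[2] = 15.

15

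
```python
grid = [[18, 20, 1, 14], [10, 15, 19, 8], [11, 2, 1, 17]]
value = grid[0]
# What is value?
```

grid has 3 rows. Row 0 is [18, 20, 1, 14].

[18, 20, 1, 14]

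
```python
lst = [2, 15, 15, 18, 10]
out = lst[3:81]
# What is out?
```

lst has length 5. The slice lst[3:81] selects indices [3, 4] (3->18, 4->10), giving [18, 10].

[18, 10]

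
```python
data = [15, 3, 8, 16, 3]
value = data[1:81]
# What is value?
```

data has length 5. The slice data[1:81] selects indices [1, 2, 3, 4] (1->3, 2->8, 3->16, 4->3), giving [3, 8, 16, 3].

[3, 8, 16, 3]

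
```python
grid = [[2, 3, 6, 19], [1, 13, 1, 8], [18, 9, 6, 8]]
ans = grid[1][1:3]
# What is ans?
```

grid[1] = [1, 13, 1, 8]. grid[1] has length 4. The slice grid[1][1:3] selects indices [1, 2] (1->13, 2->1), giving [13, 1].

[13, 1]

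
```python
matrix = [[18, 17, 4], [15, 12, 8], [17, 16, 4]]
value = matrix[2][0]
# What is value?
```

matrix[2] = [17, 16, 4]. Taking column 0 of that row yields 17.

17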